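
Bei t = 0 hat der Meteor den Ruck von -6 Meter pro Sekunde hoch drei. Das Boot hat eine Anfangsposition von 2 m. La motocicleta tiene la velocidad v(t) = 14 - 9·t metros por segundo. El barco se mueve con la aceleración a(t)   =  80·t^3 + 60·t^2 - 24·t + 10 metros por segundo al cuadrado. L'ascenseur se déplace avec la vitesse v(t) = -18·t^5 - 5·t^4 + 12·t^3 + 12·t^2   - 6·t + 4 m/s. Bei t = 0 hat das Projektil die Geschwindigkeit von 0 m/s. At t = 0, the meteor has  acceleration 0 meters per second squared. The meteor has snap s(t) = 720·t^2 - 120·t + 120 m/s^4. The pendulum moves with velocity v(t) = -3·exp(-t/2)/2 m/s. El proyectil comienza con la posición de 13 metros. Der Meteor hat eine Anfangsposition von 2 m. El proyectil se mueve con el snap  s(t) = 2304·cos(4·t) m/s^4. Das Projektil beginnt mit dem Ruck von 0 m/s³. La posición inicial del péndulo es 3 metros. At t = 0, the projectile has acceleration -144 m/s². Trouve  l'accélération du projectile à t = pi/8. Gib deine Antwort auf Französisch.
Pour résoudre ceci, nous devons prendre 2 intégrales de notre équation du snap s(t) = 2304·cos(4·t). L'intégrale du snap est le jerk. En utilisant j(0) = 0, nous obtenons j(t) = 576·sin(4·t). L'intégrale du jerk, avec a(0) = -144, donne l'accélération: a(t) = -144·cos(4·t). De l'équation de l'accélération a(t) = -144·cos(4·t), nous substituons t = pi/8 pour obtenir a = 0.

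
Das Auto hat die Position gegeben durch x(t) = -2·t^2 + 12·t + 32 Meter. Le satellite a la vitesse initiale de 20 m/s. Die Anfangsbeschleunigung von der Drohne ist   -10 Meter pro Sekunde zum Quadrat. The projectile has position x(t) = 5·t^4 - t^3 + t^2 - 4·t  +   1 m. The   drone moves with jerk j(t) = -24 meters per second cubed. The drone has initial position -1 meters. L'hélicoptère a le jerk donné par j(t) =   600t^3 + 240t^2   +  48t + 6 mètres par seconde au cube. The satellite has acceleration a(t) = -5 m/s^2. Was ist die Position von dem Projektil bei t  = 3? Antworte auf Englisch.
From the given position equation x(t) = 5·t^4 - t^3 + t^2 - 4·t + 1, we substitute t = 3 to get x = 376.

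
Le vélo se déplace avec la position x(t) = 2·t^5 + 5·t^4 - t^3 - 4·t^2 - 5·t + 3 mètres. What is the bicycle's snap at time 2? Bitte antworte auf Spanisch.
Debemos derivar nuestra ecuación de la posición x(t) = 2·t^5 + 5·t^4 - t^3 - 4·t^2 - 5·t + 3 4 veces. La derivada de la posición da la velocidad: v(t) = 10·t^4 + 20·t^3 - 3·t^2 - 8·t - 5. Derivando la velocidad, obtenemos la aceleración: a(t) = 40·t^3 + 60·t^2 - 6·t - 8. Tomando d/dt de a(t), encontramos j(t) = 120·t^2 + 120·t - 6. Derivando la sacudida, obtenemos el snap: s(t) = 240·t + 120. Tenemos el snap s(t) = 240·t + 120. Sustituyendo t = 2: s(2) = 600.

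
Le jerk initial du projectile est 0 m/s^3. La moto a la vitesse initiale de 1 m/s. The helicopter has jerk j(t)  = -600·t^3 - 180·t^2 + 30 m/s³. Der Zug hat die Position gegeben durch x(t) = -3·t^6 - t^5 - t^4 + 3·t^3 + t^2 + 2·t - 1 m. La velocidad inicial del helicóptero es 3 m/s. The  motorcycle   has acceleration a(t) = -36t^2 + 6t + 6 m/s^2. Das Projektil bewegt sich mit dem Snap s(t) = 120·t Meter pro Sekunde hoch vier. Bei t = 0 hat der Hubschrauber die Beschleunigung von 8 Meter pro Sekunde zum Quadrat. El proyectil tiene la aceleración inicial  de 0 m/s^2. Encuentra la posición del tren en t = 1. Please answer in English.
We have position x(t) = -3·t^6 - t^5 - t^4 + 3·t^3 + t^2 + 2·t - 1. Substituting t = 1: x(1) = 0.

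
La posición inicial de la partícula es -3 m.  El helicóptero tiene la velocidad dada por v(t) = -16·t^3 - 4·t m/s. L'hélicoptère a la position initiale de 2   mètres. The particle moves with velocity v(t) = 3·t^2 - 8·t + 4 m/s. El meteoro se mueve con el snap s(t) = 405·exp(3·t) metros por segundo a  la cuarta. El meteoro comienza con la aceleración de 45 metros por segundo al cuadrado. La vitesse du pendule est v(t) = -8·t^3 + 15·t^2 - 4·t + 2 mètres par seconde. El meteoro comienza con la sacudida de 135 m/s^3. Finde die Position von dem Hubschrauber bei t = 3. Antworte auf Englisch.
To find the answer, we compute 1 antiderivative of v(t) = -16·t^3 - 4·t. The integral of velocity is position. Using x(0) = 2, we get x(t) = -4·t^4 - 2·t^2 + 2. We have position x(t) = -4·t^4 - 2·t^2 + 2. Substituting t = 3: x(3) = -340.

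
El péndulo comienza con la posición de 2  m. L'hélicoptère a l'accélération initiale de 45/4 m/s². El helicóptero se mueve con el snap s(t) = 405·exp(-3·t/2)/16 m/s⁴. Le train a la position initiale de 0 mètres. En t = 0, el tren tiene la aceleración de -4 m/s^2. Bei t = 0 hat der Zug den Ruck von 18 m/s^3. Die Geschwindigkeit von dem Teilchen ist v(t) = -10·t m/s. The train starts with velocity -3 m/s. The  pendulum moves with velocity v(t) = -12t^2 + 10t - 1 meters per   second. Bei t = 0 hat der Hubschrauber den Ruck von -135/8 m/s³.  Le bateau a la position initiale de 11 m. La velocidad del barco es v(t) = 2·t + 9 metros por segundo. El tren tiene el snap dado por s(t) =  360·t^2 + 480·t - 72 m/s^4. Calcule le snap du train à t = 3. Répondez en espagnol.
Tenemos el snap s(t) = 360·t^2 + 480·t - 72. Sustituyendo t = 3: s(3) = 4608.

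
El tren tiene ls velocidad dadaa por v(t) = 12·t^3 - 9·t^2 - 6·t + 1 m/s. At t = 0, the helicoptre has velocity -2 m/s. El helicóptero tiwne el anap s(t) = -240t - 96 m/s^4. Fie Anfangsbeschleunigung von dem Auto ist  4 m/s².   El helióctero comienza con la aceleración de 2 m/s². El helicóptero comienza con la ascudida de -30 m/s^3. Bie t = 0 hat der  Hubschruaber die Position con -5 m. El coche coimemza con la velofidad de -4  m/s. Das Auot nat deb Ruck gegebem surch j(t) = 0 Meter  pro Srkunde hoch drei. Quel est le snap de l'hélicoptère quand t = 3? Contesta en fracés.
Nous avons le snap s(t) = -240·t - 96. En substituant t = 3: s(3) = -816.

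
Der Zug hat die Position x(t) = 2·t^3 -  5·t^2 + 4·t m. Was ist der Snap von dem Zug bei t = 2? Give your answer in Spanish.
Para resolver esto, necesitamos tomar 4 derivadas de nuestra ecuación de la posición x(t) = 2·t^3 - 5·t^2 + 4·t. Tomando d/dt de x(t), encontramos v(t) = 6·t^2 - 10·t + 4. La derivada de la velocidad da la aceleración: a(t) = 12·t - 10. Tomando d/dt de a(t), encontramos j(t) = 12. Tomando d/dt de j(t), encontramos s(t) = 0. Tenemos el snap s(t) = 0. Sustituyendo t = 2: s(2) = 0.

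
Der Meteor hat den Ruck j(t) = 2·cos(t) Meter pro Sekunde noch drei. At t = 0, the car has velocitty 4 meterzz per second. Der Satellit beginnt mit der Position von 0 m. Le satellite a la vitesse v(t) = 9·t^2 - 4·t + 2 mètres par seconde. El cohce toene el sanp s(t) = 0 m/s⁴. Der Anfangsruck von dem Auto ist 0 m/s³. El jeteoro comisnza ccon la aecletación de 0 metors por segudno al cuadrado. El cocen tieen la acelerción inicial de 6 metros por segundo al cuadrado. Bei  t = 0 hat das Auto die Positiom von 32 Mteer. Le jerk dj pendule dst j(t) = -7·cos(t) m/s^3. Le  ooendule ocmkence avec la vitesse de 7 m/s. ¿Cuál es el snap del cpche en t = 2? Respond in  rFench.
En utilisant s(t) = 0 et en substituant t = 2, nous trouvons s = 0.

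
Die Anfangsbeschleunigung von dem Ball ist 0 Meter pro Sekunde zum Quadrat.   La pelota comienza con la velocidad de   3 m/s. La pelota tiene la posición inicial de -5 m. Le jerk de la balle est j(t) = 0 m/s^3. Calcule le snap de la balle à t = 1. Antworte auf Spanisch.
Partiendo de la sacudida j(t) = 0, tomamos 1 derivada. Derivando la sacudida, obtenemos el snap: s(t) = 0. Tenemos el snap s(t) = 0. Sustituyendo t = 1: s(1) = 0.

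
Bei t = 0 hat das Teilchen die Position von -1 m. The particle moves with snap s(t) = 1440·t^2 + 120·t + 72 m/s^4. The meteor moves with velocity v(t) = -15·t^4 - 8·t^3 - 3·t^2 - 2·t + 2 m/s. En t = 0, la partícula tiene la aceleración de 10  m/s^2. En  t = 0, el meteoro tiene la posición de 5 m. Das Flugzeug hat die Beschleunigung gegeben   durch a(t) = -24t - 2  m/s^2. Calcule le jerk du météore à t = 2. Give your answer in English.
We must differentiate our velocity equation v(t) = -15·t^4 - 8·t^3 - 3·t^2 - 2·t + 2 2 times. The derivative of velocity gives acceleration: a(t) = -60·t^3 - 24·t^2 - 6·t - 2. Taking d/dt of a(t), we find j(t) = -180·t^2 - 48·t - 6. Using j(t) = -180·t^2 - 48·t - 6 and substituting t = 2, we find j = -822.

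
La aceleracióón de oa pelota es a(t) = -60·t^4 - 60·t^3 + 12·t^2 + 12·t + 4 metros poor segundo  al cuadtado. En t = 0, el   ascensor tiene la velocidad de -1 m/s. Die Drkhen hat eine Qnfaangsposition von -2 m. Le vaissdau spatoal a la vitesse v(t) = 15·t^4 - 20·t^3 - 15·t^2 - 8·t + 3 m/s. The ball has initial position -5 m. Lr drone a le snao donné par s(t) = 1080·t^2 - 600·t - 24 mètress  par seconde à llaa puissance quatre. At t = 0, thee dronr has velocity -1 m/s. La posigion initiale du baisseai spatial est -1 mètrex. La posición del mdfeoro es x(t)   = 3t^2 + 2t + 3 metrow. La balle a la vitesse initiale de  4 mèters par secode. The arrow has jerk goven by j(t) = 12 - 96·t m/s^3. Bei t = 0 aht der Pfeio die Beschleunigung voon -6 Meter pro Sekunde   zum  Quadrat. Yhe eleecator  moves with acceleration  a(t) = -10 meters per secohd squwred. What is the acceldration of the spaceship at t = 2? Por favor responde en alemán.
Ausgehend von der Geschwindigkeit v(t) = 15·t^4 - 20·t^3 - 15·t^2 - 8·t + 3, nehmen wir 1 Ableitung. Mit d/dt von v(t) finden wir a(t) = 60·t^3 - 60·t^2 - 30·t - 8. Wir haben die Beschleunigung a(t) = 60·t^3 - 60·t^2 - 30·t - 8. Durch Einsetzen von t = 2: a(2) = 172.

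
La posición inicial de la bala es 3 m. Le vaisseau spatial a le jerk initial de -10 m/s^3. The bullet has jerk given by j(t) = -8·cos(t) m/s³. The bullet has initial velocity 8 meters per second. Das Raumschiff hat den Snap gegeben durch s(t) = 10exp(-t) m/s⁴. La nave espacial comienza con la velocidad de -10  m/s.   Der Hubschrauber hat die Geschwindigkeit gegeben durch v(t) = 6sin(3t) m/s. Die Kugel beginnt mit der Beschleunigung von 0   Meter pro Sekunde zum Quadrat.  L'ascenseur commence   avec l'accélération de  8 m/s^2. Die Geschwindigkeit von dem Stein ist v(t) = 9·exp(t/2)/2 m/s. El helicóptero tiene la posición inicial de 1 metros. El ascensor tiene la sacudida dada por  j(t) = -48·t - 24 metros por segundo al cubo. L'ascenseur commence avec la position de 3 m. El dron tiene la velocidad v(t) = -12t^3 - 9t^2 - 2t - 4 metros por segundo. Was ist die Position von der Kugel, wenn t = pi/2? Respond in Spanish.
Debemos encontrar la antiderivada de nuestra ecuación de la sacudida j(t) = -8·cos(t) 3 veces. La integral de la sacudida, con a(0) = 0, da la aceleración: a(t) = -8·sin(t). La antiderivada de la aceleración es la velocidad. Usando v(0) = 8, obtenemos v(t) = 8·cos(t). La integral de la velocidad es la posición. Usando x(0) = 3, obtenemos x(t) = 8·sin(t) + 3. De la ecuación de la posición x(t) = 8·sin(t) + 3, sustituimos t = pi/2 para obtener x = 11.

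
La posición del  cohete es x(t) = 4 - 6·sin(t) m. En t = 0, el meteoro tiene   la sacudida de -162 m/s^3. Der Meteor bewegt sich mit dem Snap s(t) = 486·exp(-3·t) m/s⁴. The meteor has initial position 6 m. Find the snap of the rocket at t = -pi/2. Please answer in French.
En partant de la position x(t) = 4 - 6·sin(t), nous prenons 4 dérivées. La dérivée de la position donne la vitesse: v(t) = -6·cos(t). En dérivant la vitesse, nous obtenons l'accélération: a(t) = 6·sin(t). La dérivée de l'accélération donne le jerk: j(t) = 6·cos(t). En dérivant le jerk, nous obtenons le snap: s(t) = -6·sin(t). En utilisant s(t) = -6·sin(t) et en substituant t = -pi/2, nous trouvons s = 6.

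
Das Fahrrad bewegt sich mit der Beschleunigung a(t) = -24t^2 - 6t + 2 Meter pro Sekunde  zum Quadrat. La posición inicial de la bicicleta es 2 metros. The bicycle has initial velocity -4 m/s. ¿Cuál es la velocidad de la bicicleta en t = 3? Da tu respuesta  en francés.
Nous devons intégrer notre équation de l'accélération a(t) = -24·t^2 - 6·t + 2 1 fois. L'intégrale de l'accélération est la vitesse. En utilisant v(0) = -4, nous obtenons v(t) = -8·t^3 - 3·t^2 + 2·t - 4. Nous avons la vitesse v(t) = -8·t^3 - 3·t^2 + 2·t - 4. En substituant t = 3: v(3) = -241.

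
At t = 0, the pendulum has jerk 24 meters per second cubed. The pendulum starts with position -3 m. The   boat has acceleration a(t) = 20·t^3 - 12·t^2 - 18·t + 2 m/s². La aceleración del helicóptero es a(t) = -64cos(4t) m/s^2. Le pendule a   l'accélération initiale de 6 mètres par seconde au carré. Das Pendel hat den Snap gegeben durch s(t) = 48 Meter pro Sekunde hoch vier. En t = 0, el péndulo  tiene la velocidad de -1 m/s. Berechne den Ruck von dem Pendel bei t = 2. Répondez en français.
Nous devons intégrer notre équation du snap s(t) = 48 1 fois. En intégrant le snap et en utilisant la condition initiale j(0) = 24, nous obtenons j(t) = 48·t + 24. De l'équation du jerk j(t) = 48·t + 24, nous substituons t = 2 pour obtenir j = 120.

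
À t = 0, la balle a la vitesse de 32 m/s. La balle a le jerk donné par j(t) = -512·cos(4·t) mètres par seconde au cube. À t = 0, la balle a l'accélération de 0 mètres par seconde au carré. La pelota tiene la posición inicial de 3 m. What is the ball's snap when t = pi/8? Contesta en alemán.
Ausgehend von dem Ruck j(t) = -512·cos(4·t), nehmen wir 1 Ableitung. Mit d/dt von j(t) finden wir s(t) = 2048·sin(4·t). Wir haben den Snap s(t) = 2048·sin(4·t). Durch Einsetzen von t = pi/8: s(pi/8) = 2048.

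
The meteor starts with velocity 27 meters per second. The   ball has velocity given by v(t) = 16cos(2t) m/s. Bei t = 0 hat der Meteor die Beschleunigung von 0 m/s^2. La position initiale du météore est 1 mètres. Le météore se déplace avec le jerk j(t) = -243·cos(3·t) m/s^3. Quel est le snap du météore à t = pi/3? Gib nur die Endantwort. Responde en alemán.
Bei t = pi/3, s = 0.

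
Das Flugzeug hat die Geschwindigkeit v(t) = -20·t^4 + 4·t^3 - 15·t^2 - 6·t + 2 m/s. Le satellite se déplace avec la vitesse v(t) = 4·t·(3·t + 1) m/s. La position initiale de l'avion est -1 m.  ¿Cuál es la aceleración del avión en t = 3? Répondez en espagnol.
Partiendo de la velocidad v(t) = -20·t^4 + 4·t^3 - 15·t^2 - 6·t + 2, tomamos 1 derivada. Tomando d/dt de v(t), encontramos a(t) = -80·t^3 + 12·t^2 - 30·t - 6. De la ecuación de la aceleración a(t) = -80·t^3 + 12·t^2 - 30·t - 6, sustituimos t = 3 para obtener a = -2148.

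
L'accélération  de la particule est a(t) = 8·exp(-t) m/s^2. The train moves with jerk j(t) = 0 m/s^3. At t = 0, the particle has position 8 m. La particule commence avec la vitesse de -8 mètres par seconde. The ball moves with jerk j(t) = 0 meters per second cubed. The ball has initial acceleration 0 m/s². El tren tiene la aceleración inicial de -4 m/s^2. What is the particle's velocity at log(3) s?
Starting from acceleration a(t) = 8·exp(-t), we take 1 integral. Taking ∫a(t)dt and applying v(0) = -8, we find v(t) = -8·exp(-t). From the given velocity equation v(t) = -8·exp(-t), we substitute t = log(3) to get v = -8/3.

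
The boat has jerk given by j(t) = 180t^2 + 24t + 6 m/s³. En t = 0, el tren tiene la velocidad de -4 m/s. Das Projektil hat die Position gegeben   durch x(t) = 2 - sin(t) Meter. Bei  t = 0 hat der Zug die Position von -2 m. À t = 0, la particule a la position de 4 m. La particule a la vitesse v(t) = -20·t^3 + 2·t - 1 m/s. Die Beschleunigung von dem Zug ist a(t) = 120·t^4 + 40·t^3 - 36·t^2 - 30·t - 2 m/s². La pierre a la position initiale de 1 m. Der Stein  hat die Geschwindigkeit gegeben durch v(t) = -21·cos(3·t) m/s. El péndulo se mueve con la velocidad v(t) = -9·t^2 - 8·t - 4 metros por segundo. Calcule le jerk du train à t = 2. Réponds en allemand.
Um dies zu lösen, müssen wir 1 Ableitung unserer Gleichung für die Beschleunigung a(t) = 120·t^4 + 40·t^3 - 36·t^2 - 30·t - 2 nehmen. Die Ableitung von der Beschleunigung ergibt den Ruck: j(t) = 480·t^3 + 120·t^2 - 72·t - 30. Aus der Gleichung für den Ruck j(t) = 480·t^3 + 120·t^2 - 72·t - 30, setzen wir t = 2 ein und erhalten j = 4146.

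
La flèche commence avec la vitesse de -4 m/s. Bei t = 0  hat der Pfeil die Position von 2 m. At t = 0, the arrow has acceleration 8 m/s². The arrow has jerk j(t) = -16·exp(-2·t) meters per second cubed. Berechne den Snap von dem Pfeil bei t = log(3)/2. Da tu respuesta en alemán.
Ausgehend von dem Ruck j(t) = -16·exp(-2·t), nehmen wir 1 Ableitung. Die Ableitung von dem Ruck ergibt den Snap: s(t) = 32·exp(-2·t). Mit s(t) = 32·exp(-2·t) und Einsetzen von t = log(3)/2, finden wir s = 32/3.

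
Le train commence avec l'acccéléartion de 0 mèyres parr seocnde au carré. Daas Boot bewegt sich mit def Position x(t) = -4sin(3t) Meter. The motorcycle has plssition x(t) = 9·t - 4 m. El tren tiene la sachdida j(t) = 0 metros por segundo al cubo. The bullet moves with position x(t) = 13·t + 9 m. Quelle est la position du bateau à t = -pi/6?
Nous avons la position x(t) = -4·sin(3·t). En substituant t = -pi/6: x(-pi/6) = 4.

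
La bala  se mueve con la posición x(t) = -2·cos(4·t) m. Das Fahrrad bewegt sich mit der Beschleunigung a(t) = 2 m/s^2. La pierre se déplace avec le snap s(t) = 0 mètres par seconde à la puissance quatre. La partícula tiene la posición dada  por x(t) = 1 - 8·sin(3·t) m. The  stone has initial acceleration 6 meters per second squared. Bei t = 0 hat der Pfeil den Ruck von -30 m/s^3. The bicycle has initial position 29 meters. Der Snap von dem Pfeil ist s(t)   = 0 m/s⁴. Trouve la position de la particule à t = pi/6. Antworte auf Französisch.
En utilisant x(t) = 1 - 8·sin(3·t) et en substituant t = pi/6, nous trouvons x = -7.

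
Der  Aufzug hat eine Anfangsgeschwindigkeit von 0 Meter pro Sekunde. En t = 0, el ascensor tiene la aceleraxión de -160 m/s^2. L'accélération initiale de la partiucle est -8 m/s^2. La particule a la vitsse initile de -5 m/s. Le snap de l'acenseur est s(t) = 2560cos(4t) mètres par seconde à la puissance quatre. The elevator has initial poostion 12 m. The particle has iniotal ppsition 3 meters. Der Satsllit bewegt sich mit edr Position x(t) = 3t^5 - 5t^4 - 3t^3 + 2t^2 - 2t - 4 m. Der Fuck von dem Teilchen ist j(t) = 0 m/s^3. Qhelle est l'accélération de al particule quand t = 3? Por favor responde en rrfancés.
Pour résoudre ceci, nous devons prendre 1 primitive de notre équation du jerk j(t) = 0. La primitive du jerk, avec a(0) = -8, donne l'accélération: a(t) = -8. De l'équation de l'accélération a(t) = -8, nous substituons t = 3 pour obtenir a = -8.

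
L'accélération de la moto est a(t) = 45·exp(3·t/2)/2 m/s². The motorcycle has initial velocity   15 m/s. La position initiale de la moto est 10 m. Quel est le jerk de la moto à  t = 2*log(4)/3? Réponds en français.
Pour résoudre ceci, nous devons prendre 1 dérivée de notre équation de l'accélération a(t) = 45·exp(3·t/2)/2. En dérivant l'accélération, nous obtenons le jerk: j(t) = 135·exp(3·t/2)/4. En utilisant j(t) = 135·exp(3·t/2)/4 et en substituant t = 2*log(4)/3, nous trouvons j = 135.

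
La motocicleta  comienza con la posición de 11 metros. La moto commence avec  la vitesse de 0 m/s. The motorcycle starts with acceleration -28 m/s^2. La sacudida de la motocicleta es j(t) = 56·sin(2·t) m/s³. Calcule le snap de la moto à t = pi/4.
Nous devons dériver notre équation du jerk j(t) = 56·sin(2·t) 1 fois. En dérivant le jerk, nous obtenons le snap: s(t) = 112·cos(2·t). De l'équation du snap s(t) = 112·cos(2·t), nous substituons t = pi/4 pour obtenir s = 0.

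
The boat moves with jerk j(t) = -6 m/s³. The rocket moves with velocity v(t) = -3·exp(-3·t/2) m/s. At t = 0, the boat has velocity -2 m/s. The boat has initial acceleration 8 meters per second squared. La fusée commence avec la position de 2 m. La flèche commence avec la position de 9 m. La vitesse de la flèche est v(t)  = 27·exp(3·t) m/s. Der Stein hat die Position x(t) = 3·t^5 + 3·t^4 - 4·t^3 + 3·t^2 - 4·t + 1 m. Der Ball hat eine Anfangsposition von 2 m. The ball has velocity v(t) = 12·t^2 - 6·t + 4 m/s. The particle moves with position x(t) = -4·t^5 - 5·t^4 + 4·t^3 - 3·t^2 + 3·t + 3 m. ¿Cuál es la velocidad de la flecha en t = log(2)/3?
Usando v(t) = 27·exp(3·t) y sustituyendo t = log(2)/3, encontramos v = 54.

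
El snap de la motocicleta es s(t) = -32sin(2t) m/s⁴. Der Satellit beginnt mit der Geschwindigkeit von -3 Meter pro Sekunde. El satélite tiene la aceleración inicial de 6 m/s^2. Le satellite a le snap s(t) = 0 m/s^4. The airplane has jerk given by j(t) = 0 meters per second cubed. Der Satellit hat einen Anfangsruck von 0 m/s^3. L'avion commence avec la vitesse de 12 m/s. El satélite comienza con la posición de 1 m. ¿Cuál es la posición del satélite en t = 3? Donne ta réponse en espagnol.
Partiendo del snap s(t) = 0, tomamos 4 antiderivadas. La antiderivada del snap es la sacudida. Usando j(0) = 0, obtenemos j(t) = 0. Integrando la sacudida y usando la condición inicial a(0) = 6, obtenemos a(t) = 6. La integral de la aceleración es la velocidad. Usando v(0) = -3, obtenemos v(t) = 6·t - 3. Tomando ∫v(t)dt y aplicando x(0) = 1, encontramos x(t) = 3·t^2 - 3·t + 1. Tenemos la posición x(t) = 3·t^2 - 3·t + 1. Sustituyendo t = 3: x(3) = 19.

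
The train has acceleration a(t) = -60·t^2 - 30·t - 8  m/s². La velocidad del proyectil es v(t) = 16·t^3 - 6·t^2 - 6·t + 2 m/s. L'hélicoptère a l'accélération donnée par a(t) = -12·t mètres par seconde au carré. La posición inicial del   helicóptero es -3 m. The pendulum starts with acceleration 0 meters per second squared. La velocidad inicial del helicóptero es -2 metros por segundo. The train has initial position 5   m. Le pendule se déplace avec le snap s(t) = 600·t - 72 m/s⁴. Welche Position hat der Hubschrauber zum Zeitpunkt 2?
Um dies zu lösen, müssen wir 2 Integrale unserer Gleichung für die Beschleunigung a(t) = -12·t finden. Das Integral von der Beschleunigung ist die Geschwindigkeit. Mit v(0) = -2 erhalten wir v(t) = -6·t^2 - 2. Die Stammfunktion von der Geschwindigkeit ist die Position. Mit x(0) = -3 erhalten wir x(t) = -2·t^3 - 2·t - 3. Aus der Gleichung für die Position x(t) = -2·t^3 - 2·t - 3, setzen wir t = 2 ein und erhalten x = -23.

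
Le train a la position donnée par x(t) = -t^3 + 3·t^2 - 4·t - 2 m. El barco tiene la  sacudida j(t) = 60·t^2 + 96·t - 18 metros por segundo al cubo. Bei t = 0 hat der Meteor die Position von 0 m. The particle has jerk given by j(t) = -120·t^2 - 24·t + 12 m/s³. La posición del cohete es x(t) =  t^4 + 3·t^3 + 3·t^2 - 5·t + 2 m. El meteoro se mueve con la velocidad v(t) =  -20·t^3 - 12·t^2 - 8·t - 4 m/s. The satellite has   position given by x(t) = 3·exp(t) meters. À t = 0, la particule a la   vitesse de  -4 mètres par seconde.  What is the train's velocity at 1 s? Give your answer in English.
We must differentiate our position equation x(t) = -t^3 + 3·t^2 - 4·t - 2 1 time. Taking d/dt of x(t), we find v(t) = -3·t^2 + 6·t - 4. Using v(t) = -3·t^2 + 6·t - 4 and substituting t = 1, we find v = -1.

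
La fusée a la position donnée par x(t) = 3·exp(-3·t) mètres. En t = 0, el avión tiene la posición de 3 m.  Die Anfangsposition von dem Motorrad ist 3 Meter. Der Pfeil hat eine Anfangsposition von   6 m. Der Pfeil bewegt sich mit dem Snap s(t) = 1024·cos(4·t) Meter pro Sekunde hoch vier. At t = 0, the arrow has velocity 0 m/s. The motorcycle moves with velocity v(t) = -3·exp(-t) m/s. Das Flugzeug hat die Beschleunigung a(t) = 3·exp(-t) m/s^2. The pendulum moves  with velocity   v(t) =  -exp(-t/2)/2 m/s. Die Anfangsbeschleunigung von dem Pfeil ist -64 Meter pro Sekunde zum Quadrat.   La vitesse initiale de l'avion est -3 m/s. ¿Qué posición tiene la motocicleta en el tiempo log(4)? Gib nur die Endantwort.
La respuesta es 3/4.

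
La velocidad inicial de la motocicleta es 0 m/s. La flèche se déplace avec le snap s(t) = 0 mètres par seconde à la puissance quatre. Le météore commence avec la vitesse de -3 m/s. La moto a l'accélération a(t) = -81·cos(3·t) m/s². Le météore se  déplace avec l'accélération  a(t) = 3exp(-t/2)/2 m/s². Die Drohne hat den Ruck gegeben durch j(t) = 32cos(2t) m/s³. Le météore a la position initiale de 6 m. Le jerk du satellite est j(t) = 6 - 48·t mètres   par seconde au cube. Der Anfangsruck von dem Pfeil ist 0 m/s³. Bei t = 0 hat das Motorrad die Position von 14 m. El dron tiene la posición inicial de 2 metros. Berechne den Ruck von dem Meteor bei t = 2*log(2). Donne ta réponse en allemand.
Ausgehend von der Beschleunigung a(t) = 3·exp(-t/2)/2, nehmen wir 1 Ableitung. Die Ableitung von der Beschleunigung ergibt den Ruck: j(t) = -3·exp(-t/2)/4. Mit j(t) = -3·exp(-t/2)/4 und Einsetzen von t = 2*log(2), finden wir j = -3/8.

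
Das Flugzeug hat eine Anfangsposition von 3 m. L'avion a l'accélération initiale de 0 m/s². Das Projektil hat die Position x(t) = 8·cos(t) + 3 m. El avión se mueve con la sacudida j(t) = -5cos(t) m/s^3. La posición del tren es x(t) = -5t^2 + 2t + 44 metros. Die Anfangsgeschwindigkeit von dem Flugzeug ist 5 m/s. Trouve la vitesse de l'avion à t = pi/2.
Pour résoudre ceci, nous devons prendre 2 intégrales de notre équation du jerk j(t) = -5·cos(t). En intégrant le jerk et en utilisant la condition initiale a(0) = 0, nous obtenons a(t) = -5·sin(t). En intégrant l'accélération et en utilisant la condition initiale v(0) = 5, nous obtenons v(t) = 5·cos(t). Nous avons la vitesse v(t) = 5·cos(t). En substituant t = pi/2: v(pi/2) = 0.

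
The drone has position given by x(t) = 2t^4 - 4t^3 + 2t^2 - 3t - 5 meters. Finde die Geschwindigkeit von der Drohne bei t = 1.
Um dies zu lösen, müssen wir 1 Ableitung unserer Gleichung für die Position x(t) = 2·t^4 - 4·t^3 + 2·t^2 - 3·t - 5 nehmen. Durch Ableiten von der Position erhalten wir die Geschwindigkeit: v(t) = 8·t^3 - 12·t^2 + 4·t - 3. Aus der Gleichung für die Geschwindigkeit v(t) = 8·t^3 - 12·t^2 + 4·t - 3, setzen wir t = 1 ein und erhalten v = -3.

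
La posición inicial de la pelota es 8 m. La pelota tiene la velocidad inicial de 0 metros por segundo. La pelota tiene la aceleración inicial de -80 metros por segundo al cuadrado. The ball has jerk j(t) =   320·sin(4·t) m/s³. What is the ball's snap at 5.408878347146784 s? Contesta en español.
Debemos derivar nuestra ecuación de la sacudida j(t) = 320·sin(4·t) 1 vez. La derivada de la sacudida da el snap: s(t) = 1280·cos(4·t). Usando s(t) = 1280·cos(4·t) y sustituyendo t = 5.408878347146784, encontramos s = -1199.90465914872.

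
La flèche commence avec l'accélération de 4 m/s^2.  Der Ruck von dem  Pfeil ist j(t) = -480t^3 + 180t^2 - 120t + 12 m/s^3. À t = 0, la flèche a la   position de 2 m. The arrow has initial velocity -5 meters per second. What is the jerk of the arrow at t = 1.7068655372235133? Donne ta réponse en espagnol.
De la ecuación de la sacudida j(t) = -480·t^3 + 180·t^2 - 120·t + 12, sustituimos t = 1.7068655372235133 para obtener j = -2055.34083427269.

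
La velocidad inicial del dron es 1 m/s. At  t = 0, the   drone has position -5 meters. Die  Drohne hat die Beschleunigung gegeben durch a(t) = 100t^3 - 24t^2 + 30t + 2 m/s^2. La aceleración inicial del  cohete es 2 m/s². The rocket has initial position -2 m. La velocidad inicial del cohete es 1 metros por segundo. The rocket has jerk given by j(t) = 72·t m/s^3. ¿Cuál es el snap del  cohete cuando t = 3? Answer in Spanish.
Debemos derivar nuestra ecuación de la sacudida j(t) = 72·t 1 vez. La derivada de la sacudida da el snap: s(t) = 72. Tenemos el snap s(t) = 72. Sustituyendo t = 3: s(3) = 72.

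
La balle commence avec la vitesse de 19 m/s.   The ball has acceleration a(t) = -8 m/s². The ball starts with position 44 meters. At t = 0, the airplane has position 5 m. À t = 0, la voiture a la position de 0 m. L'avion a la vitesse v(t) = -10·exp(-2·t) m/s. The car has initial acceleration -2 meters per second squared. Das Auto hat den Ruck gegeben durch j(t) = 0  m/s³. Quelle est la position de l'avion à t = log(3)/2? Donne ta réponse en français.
En partant de la vitesse v(t) = -10·exp(-2·t), nous prenons 1 intégrale. En intégrant la vitesse et en utilisant la condition initiale x(0) = 5, nous obtenons x(t) = 5·exp(-2·t). Nous avons la position x(t) = 5·exp(-2·t). En substituant t = log(3)/2: x(log(3)/2) = 5/3.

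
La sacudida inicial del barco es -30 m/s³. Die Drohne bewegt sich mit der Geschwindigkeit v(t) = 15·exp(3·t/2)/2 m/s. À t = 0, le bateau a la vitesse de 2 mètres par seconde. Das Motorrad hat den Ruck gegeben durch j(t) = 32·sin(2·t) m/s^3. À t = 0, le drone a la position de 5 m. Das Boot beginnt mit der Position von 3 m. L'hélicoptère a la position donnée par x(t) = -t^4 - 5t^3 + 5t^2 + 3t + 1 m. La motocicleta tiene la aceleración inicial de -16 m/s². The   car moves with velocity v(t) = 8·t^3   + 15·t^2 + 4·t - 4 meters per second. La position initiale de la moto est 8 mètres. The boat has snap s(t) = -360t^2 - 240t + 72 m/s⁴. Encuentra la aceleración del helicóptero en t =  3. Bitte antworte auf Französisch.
Nous devons dériver notre équation de la position x(t) = -t^4 - 5·t^3 + 5·t^2 + 3·t + 1 2 fois. La dérivée de la position donne la vitesse: v(t) = -4·t^3 - 15·t^2 + 10·t + 3. La dérivée de la vitesse donne l'accélération: a(t) = -12·t^2 - 30·t + 10. Nous avons l'accélération a(t) = -12·t^2 - 30·t + 10. En substituant t = 3: a(3) = -188.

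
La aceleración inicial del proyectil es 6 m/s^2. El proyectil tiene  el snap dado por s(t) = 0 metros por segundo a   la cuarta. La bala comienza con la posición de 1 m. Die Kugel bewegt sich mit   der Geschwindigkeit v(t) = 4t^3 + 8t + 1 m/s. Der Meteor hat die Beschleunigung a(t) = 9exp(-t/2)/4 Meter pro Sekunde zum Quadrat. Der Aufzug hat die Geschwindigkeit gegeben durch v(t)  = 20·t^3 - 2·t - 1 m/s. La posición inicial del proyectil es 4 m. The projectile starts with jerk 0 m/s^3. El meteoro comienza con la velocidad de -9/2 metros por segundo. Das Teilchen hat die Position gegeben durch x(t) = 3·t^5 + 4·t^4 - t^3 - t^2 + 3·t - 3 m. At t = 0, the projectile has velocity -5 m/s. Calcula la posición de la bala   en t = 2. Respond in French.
Nous devons trouver l'intégrale de notre équation de la vitesse v(t) = 4·t^3 + 8·t + 1 1 fois. La primitive de la vitesse est la position. En utilisant x(0) = 1, nous obtenons x(t) = t^4 + 4·t^2 + t + 1. Nous avons la position x(t) = t^4 + 4·t^2 + t + 1. En substituant t = 2: x(2) = 35.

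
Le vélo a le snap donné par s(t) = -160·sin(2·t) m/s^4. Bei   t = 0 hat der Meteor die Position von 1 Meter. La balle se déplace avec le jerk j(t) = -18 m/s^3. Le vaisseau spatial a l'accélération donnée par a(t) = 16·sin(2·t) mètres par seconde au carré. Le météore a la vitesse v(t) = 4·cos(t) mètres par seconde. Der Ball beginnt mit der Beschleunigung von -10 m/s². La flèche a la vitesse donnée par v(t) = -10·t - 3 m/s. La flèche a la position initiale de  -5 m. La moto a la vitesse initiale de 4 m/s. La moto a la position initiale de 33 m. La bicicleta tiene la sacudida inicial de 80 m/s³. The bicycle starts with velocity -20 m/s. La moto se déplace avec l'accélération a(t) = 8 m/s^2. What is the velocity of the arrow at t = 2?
Using v(t) = -10·t - 3 and substituting t = 2, we find v = -23.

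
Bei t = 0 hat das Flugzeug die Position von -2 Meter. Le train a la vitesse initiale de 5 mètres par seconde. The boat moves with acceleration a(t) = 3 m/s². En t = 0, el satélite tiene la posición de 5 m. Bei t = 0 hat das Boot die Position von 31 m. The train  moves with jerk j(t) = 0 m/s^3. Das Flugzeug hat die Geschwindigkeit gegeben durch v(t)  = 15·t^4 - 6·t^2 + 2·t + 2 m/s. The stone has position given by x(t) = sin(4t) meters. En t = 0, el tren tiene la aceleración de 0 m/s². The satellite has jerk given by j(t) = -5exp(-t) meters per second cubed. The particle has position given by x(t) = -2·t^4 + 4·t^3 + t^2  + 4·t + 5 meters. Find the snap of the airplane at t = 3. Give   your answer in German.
Ausgehend von der Geschwindigkeit v(t) = 15·t^4 - 6·t^2 + 2·t + 2, nehmen wir 3 Ableitungen. Die Ableitung von der Geschwindigkeit ergibt die Beschleunigung: a(t) = 60·t^3 - 12·t + 2. Die Ableitung von der Beschleunigung ergibt den Ruck: j(t) = 180·t^2 - 12. Mit d/dt von j(t) finden wir s(t) = 360·t. Aus der Gleichung für den Snap s(t) = 360·t, setzen wir t = 3 ein und erhalten s = 1080.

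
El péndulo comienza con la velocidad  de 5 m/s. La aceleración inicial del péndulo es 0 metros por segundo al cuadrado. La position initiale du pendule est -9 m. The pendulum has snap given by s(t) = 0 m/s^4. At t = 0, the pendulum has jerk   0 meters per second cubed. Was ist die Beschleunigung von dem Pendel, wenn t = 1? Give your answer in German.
Um dies zu lösen, müssen wir 2 Stammfunktionen unserer Gleichung für den Snap s(t) = 0 finden. Die Stammfunktion von dem Snap, mit j(0) = 0, ergibt den Ruck: j(t) = 0. Das Integral von dem Ruck, mit a(0) = 0, ergibt die Beschleunigung: a(t) = 0. Aus der Gleichung für die Beschleunigung a(t) = 0, setzen wir t = 1 ein und erhalten a = 0.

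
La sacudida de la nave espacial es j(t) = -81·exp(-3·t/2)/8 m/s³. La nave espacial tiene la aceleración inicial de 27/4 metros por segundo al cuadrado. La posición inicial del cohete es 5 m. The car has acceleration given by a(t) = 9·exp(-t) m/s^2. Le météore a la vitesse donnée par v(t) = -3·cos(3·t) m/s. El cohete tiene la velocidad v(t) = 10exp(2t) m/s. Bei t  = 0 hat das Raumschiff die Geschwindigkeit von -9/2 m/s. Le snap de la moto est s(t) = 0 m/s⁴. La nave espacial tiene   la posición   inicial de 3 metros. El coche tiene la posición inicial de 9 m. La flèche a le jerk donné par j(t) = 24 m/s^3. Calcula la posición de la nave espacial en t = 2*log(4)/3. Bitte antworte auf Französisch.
Nous devons intégrer notre équation du jerk j(t) = -81·exp(-3·t/2)/8 3 fois. En intégrant le jerk et en utilisant la condition initiale a(0) = 27/4, nous obtenons a(t) = 27·exp(-3·t/2)/4. En intégrant l'accélération et en utilisant la condition initiale v(0) = -9/2, nous obtenons v(t) = -9·exp(-3·t/2)/2. En prenant ∫v(t)dt et en appliquant x(0) = 3, nous trouvons x(t) = 3·exp(-3·t/2). Nous avons la position x(t) = 3·exp(-3·t/2). En substituant t = 2*log(4)/3: x(2*log(4)/3) = 3/4.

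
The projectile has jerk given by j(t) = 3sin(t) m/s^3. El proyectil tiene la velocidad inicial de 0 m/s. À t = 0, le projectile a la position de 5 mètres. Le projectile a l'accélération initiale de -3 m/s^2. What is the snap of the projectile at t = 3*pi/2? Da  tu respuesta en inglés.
Starting from jerk j(t) = 3·sin(t), we take 1 derivative. Taking d/dt of j(t), we find s(t) = 3·cos(t). From the given snap equation s(t) = 3·cos(t), we substitute t = 3*pi/2 to get s = 0.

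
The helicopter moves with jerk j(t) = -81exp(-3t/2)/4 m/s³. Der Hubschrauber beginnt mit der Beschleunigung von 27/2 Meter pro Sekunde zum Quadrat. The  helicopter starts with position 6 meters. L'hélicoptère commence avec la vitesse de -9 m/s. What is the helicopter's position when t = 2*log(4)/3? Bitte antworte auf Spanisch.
Partiendo de la sacudida j(t) = -81·exp(-3·t/2)/4, tomamos 3 antiderivadas. Tomando ∫j(t)dt y aplicando a(0) = 27/2, encontramos a(t) = 27·exp(-3·t/2)/2. La antiderivada de la aceleración es la velocidad. Usando v(0) = -9, obtenemos v(t) = -9·exp(-3·t/2). Integrando la velocidad y usando la condición inicial x(0) = 6, obtenemos x(t) = 6·exp(-3·t/2). De la ecuación de la posición x(t) = 6·exp(-3·t/2), sustituimos t = 2*log(4)/3 para obtener x = 3/2.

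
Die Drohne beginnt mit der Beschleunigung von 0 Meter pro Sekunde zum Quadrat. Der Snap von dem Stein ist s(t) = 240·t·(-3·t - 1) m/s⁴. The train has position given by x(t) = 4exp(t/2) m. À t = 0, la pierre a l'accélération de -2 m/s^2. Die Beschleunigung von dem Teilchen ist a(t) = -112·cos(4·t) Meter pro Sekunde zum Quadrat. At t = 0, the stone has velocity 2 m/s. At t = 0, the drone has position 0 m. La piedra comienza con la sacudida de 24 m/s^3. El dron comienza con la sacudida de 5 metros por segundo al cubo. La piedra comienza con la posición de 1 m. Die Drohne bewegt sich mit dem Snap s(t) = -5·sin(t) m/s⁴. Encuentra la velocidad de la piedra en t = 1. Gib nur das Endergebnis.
La respuesta es -10.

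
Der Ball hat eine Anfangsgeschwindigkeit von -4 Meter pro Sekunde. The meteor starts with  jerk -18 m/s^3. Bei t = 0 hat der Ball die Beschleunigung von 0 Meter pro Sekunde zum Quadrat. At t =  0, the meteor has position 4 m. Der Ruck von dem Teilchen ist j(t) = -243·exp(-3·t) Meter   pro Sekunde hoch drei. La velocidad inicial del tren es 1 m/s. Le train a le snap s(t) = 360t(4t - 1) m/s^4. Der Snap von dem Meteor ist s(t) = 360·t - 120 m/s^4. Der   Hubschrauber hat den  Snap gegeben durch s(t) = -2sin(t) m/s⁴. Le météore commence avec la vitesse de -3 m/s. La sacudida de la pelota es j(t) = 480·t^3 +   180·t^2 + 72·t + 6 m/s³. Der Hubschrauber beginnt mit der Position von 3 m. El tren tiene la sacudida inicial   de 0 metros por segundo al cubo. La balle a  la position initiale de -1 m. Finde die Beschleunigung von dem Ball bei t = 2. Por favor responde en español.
Partiendo de la sacudida j(t) = 480·t^3 + 180·t^2 + 72·t + 6, tomamos 1 integral. La integral de la sacudida es la aceleración. Usando a(0) = 0, obtenemos a(t) = 6·t·(20·t^3 + 10·t^2 + 6·t + 1). Tenemos la aceleración a(t) = 6·t·(20·t^3 + 10·t^2 + 6·t + 1). Sustituyendo t = 2: a(2) = 2556.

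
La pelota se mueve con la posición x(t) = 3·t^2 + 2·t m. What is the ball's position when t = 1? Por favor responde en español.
De la ecuación de la posición x(t) = 3·t^2 + 2·t, sustituimos t = 1 para obtener x = 5.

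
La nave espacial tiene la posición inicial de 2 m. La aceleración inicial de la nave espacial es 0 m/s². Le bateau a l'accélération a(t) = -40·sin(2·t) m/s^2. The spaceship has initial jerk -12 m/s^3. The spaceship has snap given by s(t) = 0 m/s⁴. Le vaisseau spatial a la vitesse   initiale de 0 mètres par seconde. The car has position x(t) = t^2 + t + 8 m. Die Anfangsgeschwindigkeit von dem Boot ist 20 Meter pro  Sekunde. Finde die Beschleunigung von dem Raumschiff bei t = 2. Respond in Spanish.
Debemos encontrar la integral de nuestra ecuación del snap s(t) = 0 2 veces. Integrando el snap y usando la condición inicial j(0) = -12, obtenemos j(t) = -12. La antiderivada de la sacudida es la aceleración. Usando a(0) = 0, obtenemos a(t) = -12·t. De la ecuación de la aceleración a(t) = -12·t, sustituimos t = 2 para obtener a = -24.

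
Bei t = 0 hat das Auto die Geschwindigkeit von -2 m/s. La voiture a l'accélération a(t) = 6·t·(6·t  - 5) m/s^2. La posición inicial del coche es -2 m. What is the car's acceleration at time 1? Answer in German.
Aus der Gleichung für die Beschleunigung a(t) = 6·t·(6·t - 5), setzen wir t = 1 ein und erhalten a = 6.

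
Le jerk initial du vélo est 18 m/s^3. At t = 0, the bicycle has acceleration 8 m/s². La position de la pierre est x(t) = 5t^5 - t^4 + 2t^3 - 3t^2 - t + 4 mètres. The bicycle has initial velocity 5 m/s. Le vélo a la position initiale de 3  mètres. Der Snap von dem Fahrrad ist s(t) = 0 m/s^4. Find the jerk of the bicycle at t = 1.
We need to integrate our snap equation s(t) = 0 1 time. The integral of snap, with j(0) = 18, gives jerk: j(t) = 18. From the given jerk equation j(t) = 18, we substitute t = 1 to get j = 18.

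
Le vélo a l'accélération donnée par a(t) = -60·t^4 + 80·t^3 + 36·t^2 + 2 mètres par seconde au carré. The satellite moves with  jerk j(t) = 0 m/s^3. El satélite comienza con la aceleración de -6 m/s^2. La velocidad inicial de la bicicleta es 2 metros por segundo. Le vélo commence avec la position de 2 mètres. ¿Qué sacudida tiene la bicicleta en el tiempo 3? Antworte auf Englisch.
Starting from acceleration a(t) = -60·t^4 + 80·t^3 + 36·t^2 + 2, we take 1 derivative. Differentiating acceleration, we get jerk: j(t) = -240·t^3 + 240·t^2 + 72·t. Using j(t) = -240·t^3 + 240·t^2 + 72·t and substituting t = 3, we find j = -4104.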